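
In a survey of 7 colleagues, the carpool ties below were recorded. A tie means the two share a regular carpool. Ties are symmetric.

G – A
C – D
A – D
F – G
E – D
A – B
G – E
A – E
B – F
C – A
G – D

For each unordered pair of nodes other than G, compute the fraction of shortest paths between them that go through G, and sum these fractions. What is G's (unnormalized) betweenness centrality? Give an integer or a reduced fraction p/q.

Pairs whose geodesics pass through G — F–A: 1/2; F–E: 1; F–C: 2/3; F–D: 1.
All other pairs contribute 0.
Summing the contributions gives betweenness(G) = 19/6.

19/6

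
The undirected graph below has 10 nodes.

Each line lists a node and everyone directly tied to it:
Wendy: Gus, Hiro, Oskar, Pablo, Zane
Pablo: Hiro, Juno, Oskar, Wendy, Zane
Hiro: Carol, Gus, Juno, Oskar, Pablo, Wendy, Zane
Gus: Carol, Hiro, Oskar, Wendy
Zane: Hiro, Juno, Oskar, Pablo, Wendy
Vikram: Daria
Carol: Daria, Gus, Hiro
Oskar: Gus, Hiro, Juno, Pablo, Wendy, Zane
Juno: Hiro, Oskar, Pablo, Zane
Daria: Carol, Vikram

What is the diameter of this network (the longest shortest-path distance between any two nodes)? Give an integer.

4

Eccentricity of each node (its greatest distance to any other): Carol:2, Daria:3, Gus:3, Hiro:3, Juno:4, Oskar:4, Pablo:4, Vikram:4, Wendy:4, Zane:4.
The maximum eccentricity is 4, realized for instance by the pair Vikram–Juno via Vikram – Daria – Carol – Hiro – Juno. So the diameter is 4.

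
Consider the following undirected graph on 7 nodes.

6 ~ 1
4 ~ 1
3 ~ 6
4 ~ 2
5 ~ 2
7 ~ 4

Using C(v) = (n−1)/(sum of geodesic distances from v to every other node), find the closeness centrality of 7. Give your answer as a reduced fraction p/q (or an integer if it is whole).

Distances from 7: 1:2, 2:2, 3:4, 4:1, 5:3, 6:3. Sum = 15.
n = 7, so closeness = 6/15 = 2/5.

2/5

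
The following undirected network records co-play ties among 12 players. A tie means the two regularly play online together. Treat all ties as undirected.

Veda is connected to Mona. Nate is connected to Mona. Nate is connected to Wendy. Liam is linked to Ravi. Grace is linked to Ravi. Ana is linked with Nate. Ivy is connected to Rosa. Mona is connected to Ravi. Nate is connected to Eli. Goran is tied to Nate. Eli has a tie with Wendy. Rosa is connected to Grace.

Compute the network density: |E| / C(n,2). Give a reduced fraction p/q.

2/11

There are 12 edges and 12 nodes, so the maximum possible is C(12,2) = 66.
Density = 12/66 = 2/11.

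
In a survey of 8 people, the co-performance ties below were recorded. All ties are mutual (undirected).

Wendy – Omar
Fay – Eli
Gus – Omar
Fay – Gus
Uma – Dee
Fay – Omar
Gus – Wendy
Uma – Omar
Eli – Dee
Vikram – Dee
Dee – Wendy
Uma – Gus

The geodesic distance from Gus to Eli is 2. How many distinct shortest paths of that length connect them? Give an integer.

1

The shortest distance is 2, and the only length-2 path is Gus–Fay–Eli. So there is exactly 1 shortest path.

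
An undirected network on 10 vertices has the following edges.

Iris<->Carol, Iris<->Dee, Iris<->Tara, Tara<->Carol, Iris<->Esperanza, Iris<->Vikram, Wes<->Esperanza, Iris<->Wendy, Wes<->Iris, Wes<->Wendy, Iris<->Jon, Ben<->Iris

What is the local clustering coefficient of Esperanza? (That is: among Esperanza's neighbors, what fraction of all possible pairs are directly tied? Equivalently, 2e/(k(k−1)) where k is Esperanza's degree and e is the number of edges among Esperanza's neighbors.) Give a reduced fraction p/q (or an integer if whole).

Esperanza's neighbors: Iris and Wes (k = 2).
Possible neighbor pairs: C(2,2) = 1. Edges among them: Iris–Wes → e = 1.
Clustering(Esperanza) = 1/1.

1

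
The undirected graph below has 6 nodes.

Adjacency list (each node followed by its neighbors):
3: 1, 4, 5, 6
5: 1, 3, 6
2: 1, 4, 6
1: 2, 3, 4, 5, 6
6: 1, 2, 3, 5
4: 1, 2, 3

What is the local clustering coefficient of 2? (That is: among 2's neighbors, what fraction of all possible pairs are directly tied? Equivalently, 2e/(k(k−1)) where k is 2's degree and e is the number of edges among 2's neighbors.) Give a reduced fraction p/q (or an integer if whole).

2/3

2's neighbors: 1, 4, and 6 (k = 3).
Possible neighbor pairs: C(3,2) = 3. Edges among them: 1–4, 1–6 → e = 2.
Clustering(2) = 2/3.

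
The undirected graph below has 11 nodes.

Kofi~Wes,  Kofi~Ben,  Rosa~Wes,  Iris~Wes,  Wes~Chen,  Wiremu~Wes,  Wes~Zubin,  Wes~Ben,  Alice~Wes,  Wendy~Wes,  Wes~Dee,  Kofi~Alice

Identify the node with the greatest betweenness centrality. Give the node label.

Wes

Unnormalized betweenness of each node: Alice:0, Ben:0, Chen:0, Dee:0, Iris:0, Kofi:1/2, Rosa:0, Wendy:0, Wes:85/2, Wiremu:0, Zubin:0.
Wes has the largest value, 85/2, making it the main broker — the node through which the most shortest paths run.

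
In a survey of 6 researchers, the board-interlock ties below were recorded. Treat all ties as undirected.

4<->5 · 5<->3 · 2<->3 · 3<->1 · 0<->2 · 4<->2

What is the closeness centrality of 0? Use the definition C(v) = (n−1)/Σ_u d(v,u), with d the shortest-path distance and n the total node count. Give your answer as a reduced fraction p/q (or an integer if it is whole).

Distances from 0: 1:3, 2:1, 3:2, 4:2, 5:3. Sum = 11.
n = 6, so closeness = 5/11.

5/11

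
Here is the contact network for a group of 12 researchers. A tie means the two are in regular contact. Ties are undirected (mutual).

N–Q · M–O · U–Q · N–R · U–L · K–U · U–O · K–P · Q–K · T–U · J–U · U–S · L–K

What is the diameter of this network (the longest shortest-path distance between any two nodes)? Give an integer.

Eccentricity of each node (its greatest distance to any other): J:4, K:3, L:4, M:5, N:4, O:4, P:4, Q:3, R:5, S:4, T:4, U:3.
The maximum eccentricity is 5, realized for instance by the pair R–M via R – N – Q – U – O – M. So the diameter is 5.

5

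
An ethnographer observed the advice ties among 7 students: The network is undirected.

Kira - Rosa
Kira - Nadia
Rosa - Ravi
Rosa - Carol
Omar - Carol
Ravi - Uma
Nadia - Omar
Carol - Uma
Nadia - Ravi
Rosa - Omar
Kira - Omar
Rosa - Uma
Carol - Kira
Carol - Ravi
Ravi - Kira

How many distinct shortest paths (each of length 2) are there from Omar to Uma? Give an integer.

The shortest distance is 2. The length-2 paths are: Omar–Rosa–Uma; Omar–Carol–Uma.
That gives 2 distinct shortest paths.

2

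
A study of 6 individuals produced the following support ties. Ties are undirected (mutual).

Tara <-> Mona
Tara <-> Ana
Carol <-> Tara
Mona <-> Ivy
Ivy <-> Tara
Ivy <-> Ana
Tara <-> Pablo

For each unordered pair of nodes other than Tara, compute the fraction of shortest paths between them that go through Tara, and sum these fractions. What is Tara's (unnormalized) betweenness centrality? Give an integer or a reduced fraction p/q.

Pairs whose geodesics pass through Tara — Pablo–Ivy: 1; Pablo–Ana: 1; Pablo–Mona: 1; Pablo–Carol: 1; Ivy–Carol: 1; Ana–Mona: 1/2; Ana–Carol: 1; Mona–Carol: 1.
All other pairs contribute 0.
Summing the contributions gives betweenness(Tara) = 15/2.

15/2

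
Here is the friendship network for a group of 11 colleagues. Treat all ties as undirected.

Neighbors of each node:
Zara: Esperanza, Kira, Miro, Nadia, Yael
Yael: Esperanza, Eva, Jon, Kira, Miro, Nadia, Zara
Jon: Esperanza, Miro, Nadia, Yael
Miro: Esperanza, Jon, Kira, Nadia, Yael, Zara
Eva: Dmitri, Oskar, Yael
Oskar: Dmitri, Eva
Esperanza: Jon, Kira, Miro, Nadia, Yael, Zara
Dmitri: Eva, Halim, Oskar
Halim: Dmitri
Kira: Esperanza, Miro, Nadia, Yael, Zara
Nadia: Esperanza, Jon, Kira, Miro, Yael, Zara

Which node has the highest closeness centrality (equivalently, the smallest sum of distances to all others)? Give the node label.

Farness (sum of distances to all others) for each node — Dmitri:23, Esperanza:18, Eva:17, Halim:32, Jon:20, Kira:19, Miro:18, Nadia:18, Oskar:24, Yael:14, Zara:19.
The smallest farness is 14, for Yael, so Yael has the highest closeness.

Yael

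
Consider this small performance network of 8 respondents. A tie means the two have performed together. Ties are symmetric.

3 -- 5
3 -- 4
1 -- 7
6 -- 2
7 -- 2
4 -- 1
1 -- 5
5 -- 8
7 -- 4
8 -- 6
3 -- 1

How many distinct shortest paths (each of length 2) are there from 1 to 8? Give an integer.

The shortest distance is 2, and the only length-2 path is 1–5–8. So there is exactly 1 shortest path.

1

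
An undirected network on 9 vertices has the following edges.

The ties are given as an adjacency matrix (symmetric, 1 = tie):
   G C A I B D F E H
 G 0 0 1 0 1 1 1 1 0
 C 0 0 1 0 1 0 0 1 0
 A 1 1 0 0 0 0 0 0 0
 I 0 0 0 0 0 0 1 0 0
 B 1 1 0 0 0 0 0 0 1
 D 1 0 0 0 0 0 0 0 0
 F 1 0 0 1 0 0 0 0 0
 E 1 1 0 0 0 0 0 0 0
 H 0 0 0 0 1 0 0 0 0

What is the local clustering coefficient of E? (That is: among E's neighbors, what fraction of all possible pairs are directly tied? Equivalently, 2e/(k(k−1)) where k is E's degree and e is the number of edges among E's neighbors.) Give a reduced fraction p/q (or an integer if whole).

0

E's neighbors: C and G (k = 2).
Possible neighbor pairs: C(2,2) = 1. Edges among them: none → e = 0.
Clustering(E) = 0/1.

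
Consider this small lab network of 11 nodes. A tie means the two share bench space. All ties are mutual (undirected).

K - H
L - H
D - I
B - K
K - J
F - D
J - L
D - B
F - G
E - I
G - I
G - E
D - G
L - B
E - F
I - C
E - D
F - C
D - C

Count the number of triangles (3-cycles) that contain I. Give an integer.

I's neighbors: C, D, E, and G.
Neighbor pairs that are themselves tied: I–C–D; I–D–E; I–D–G; I–E–G. Each forms one triangle with I, for 4 in total.

4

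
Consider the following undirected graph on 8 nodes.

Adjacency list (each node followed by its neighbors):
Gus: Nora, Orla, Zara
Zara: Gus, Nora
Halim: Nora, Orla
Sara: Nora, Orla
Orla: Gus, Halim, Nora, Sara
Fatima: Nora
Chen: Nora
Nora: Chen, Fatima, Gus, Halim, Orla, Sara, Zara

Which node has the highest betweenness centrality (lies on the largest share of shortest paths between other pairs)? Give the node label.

Nora

Unnormalized betweenness of each node: Chen:0, Fatima:0, Gus:1/2, Halim:0, Nora:15, Orla:3/2, Sara:0, Zara:0.
Nora has the largest value, 15, making it the main broker — the node through which the most shortest paths run.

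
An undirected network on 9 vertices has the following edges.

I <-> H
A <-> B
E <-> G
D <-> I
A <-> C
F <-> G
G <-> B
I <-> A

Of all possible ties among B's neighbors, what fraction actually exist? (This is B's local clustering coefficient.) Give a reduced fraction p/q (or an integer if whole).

0

B's neighbors: A and G (k = 2).
Possible neighbor pairs: C(2,2) = 1. Edges among them: none → e = 0.
Clustering(B) = 0/1.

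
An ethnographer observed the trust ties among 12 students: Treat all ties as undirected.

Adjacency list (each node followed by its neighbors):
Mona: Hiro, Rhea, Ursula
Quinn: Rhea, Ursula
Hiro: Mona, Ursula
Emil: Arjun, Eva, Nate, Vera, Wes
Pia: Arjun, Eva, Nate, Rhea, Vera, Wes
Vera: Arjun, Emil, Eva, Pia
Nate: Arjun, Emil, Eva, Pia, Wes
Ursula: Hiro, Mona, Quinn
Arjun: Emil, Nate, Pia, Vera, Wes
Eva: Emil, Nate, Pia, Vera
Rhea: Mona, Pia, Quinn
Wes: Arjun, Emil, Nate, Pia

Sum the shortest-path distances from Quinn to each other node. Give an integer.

Distances from Quinn: Arjun:3, Emil:4, Eva:3, Hiro:2, Mona:2, Nate:3, Pia:2, Rhea:1, Ursula:1, Vera:3, Wes:3.
Sum = 3 + 4 + 3 + 2 + 2 + 3 + 2 + 1 + 1 + 3 + 3 = 27.

27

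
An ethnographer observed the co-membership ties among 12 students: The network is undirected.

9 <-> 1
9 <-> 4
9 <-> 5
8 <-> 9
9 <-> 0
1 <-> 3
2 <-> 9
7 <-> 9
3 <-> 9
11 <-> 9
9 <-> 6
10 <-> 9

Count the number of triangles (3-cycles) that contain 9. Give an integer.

9's neighbors: 0, 1, 2, 3, 4, 5, 6, 7, 8, 10, and 11.
Neighbor pairs that are themselves tied: 9–1–3. Each forms one triangle with 9, for 1 in total.

1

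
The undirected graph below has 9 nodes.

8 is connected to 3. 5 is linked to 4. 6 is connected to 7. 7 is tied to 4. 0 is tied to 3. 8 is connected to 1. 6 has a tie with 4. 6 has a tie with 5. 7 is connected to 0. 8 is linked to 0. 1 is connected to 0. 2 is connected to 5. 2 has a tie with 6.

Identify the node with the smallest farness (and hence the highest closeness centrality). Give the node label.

Farness (sum of distances to all others) for each node — 0:14, 1:20, 2:21, 3:20, 4:16, 5:20, 6:15, 7:13, 8:19.
The smallest farness is 13, for 7, so 7 has the highest closeness.

7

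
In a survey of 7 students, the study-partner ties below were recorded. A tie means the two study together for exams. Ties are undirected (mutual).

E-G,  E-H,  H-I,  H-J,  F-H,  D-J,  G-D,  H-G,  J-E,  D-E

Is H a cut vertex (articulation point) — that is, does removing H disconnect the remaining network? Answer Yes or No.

Yes

Removing H leaves {F} with no path to {D, E, G, and J}, so the network splits into 3 components. H is a cut vertex.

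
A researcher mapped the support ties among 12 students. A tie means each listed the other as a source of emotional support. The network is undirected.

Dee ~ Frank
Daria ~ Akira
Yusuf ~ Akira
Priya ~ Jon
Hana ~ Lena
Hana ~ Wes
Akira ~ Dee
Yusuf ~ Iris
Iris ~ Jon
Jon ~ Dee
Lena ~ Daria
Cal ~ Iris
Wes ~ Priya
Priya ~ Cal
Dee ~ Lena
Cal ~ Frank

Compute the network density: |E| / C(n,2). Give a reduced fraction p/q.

8/33

There are 16 edges and 12 nodes, so the maximum possible is C(12,2) = 66.
Density = 16/66 = 8/33.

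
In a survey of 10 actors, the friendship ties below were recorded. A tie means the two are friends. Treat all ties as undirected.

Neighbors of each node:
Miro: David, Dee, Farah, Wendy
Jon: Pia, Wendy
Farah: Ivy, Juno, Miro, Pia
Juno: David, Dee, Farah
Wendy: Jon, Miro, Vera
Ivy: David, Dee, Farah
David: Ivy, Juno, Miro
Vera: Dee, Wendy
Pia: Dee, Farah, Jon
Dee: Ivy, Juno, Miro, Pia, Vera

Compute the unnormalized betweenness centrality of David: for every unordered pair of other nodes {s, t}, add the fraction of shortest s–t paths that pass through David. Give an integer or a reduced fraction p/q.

3/2

Pairs whose geodesics pass through David — Miro–Juno: 1/3; Miro–Ivy: 1/3; Juno–Wendy: 1/4; Juno–Ivy: 1/3; Wendy–Ivy: 1/4.
All other pairs contribute 0.
Summing the contributions gives betweenness(David) = 3/2.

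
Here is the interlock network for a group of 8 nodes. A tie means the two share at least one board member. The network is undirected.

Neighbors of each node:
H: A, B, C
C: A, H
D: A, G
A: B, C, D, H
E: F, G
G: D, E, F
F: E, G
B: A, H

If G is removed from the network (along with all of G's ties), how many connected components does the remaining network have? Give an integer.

2

Without G, the remaining ties split the others into: {E, F}; {A, B, C, D, H}.
That's 2 separate components.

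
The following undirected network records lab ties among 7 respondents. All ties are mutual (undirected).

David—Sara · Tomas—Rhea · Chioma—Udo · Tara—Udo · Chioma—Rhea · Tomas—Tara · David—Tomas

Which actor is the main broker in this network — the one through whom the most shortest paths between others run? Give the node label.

Tomas

Unnormalized betweenness of each node: Chioma:1, David:5, Rhea:3, Sara:0, Tara:3, Tomas:9, Udo:1.
Tomas has the largest value, 9, making it the main broker — the node through which the most shortest paths run.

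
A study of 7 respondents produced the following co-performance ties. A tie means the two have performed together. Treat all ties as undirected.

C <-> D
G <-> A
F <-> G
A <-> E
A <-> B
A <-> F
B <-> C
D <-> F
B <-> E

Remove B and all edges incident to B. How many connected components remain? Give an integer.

1

B's neighbors (A, C, and E) remain reachable from one another through other ties, so the rest of the network stays in one piece.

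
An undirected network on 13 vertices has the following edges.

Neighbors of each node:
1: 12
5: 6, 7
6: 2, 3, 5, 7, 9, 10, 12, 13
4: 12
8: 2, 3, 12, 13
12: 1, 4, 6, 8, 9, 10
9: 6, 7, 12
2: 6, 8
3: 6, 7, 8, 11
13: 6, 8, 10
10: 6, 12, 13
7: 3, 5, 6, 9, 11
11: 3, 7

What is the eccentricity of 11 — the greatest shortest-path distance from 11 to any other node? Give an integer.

Distances from 11: 1:4, 2:3, 3:1, 4:4, 5:2, 6:2, 7:1, 8:2, 9:2, 10:3, 12:3, 13:3.
The largest is 4 (to 4 and 1), so the eccentricity of 11 is 4.

4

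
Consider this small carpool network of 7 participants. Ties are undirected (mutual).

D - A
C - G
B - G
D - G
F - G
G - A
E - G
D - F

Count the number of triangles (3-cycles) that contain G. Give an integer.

G's neighbors: A, B, C, D, E, and F.
Neighbor pairs that are themselves tied: G–A–D; G–D–F. Each forms one triangle with G, for 2 in total.

2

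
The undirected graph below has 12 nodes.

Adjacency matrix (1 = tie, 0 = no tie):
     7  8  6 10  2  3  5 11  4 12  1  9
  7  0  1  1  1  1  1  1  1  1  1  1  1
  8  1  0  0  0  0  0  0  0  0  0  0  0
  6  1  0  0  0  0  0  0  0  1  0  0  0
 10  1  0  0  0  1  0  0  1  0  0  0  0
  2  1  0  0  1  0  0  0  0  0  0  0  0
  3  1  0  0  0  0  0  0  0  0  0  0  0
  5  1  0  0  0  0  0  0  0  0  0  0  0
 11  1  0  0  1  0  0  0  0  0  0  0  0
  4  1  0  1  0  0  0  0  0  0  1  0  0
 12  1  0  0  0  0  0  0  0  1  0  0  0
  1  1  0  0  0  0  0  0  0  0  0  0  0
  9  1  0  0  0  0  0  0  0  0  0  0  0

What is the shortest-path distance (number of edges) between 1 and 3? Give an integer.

One shortest route is 1 – 7 – 3, which uses 2 edges, and 1 and 3 are not directly tied, so nothing shorter exists. So d(1,3) = 2.

2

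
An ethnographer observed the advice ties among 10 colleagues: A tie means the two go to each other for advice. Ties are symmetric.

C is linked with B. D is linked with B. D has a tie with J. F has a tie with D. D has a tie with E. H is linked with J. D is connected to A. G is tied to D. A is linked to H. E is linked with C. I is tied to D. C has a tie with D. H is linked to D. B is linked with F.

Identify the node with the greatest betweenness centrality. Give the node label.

D

Unnormalized betweenness of each node: A:0, B:1/2, C:1/2, D:59/2, E:0, F:0, G:0, H:1/2, I:0, J:0.
D has the largest value, 59/2, making it the main broker — the node through which the most shortest paths run.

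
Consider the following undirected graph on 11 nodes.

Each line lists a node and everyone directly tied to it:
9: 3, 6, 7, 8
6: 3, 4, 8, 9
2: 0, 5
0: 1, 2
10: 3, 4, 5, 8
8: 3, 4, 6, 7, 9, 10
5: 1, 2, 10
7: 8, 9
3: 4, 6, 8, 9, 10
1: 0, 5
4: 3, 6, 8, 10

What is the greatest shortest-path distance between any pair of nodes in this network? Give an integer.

5

Eccentricity of each node (its greatest distance to any other): 0:5, 1:4, 2:4, 3:4, 4:4, 5:3, 6:5, 7:5, 8:4, 9:5, 10:3.
The maximum eccentricity is 5, realized for instance by the pair 7–0 via 7 – 8 – 10 – 5 – 1 – 0. So the diameter is 5.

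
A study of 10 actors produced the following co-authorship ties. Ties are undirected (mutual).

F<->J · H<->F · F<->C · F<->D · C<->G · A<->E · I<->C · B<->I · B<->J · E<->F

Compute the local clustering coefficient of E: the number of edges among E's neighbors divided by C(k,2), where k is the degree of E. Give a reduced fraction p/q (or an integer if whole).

E's neighbors: A and F (k = 2).
Possible neighbor pairs: C(2,2) = 1. Edges among them: none → e = 0.
Clustering(E) = 0/1.

0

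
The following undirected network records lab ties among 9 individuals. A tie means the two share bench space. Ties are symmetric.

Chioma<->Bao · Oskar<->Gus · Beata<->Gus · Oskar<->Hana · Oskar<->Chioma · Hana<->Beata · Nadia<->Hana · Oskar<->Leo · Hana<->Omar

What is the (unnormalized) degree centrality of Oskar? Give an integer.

Oskar is directly tied to Chioma, Gus, Hana, and Leo. That is 4 neighbors, so the degree of Oskar is 4.

4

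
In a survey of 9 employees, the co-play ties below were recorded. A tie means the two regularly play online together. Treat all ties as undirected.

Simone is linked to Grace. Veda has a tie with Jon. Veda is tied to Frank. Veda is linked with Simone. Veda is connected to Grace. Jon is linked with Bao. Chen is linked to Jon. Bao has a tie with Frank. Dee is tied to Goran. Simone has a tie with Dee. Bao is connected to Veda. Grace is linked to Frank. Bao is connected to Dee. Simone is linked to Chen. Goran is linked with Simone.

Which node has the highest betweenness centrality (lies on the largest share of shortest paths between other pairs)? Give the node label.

Simone

Unnormalized betweenness of each node: Bao:47/12, Chen:5/6, Dee:13/6, Frank:1/2, Goran:0, Grace:13/12, Jon:2, Simone:53/6, Veda:14/3.
Simone has the largest value, 53/6, making it the main broker — the node through which the most shortest paths run.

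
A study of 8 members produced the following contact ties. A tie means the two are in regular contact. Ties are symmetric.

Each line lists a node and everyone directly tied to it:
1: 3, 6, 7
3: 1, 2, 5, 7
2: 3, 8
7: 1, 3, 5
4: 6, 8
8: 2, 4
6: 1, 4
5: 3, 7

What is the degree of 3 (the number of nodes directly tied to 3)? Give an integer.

4

3 is directly tied to 1, 2, 5, and 7. That is 4 neighbors, so the degree of 3 is 4.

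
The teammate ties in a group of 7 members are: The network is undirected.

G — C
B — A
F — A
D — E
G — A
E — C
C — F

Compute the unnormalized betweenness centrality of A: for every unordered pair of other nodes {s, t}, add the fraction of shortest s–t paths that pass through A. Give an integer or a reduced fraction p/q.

11/2

Pairs whose geodesics pass through A — G–B: 1; G–F: 1/2; D–B: 2/2; B–C: 2/2; B–E: 2/2; B–F: 1.
All other pairs contribute 0.
Summing the contributions gives betweenness(A) = 11/2.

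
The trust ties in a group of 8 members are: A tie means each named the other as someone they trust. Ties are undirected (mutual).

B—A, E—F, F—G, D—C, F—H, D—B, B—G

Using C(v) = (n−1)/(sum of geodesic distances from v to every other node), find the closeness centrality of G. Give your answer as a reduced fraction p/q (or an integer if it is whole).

Distances from G: A:2, B:1, C:3, D:2, E:2, F:1, H:2. Sum = 13.
n = 8, so closeness = 7/13.

7/13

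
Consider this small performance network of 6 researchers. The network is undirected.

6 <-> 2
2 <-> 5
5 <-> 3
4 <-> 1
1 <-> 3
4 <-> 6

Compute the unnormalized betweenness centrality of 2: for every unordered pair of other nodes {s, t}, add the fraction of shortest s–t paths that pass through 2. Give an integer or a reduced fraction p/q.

2

Pairs whose geodesics pass through 2 — 4–5: 1/2; 6–5: 1; 6–3: 1/2.
All other pairs contribute 0.
Summing the contributions gives betweenness(2) = 2.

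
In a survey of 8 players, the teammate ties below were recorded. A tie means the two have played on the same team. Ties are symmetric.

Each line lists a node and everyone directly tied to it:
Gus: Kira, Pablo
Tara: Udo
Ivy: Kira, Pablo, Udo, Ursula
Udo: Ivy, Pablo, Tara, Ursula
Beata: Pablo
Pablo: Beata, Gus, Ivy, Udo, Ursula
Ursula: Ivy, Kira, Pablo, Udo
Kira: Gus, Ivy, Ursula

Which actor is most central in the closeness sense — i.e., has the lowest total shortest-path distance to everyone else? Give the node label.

Farness (sum of distances to all others) for each node — Beata:15, Gus:13, Ivy:10, Kira:13, Pablo:9, Tara:16, Udo:10, Ursula:10.
The smallest farness is 9, for Pablo, so Pablo has the highest closeness.

Pablo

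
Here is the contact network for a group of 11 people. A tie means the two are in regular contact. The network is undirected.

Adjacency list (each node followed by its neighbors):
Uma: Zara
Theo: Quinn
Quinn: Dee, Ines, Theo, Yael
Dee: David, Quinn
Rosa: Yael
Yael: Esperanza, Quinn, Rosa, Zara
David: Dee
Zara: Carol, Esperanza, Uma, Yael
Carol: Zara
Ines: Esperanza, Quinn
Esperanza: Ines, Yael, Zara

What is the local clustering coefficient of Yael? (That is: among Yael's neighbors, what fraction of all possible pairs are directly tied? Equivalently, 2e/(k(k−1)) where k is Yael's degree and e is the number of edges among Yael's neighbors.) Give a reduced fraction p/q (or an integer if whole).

Yael's neighbors: Esperanza, Quinn, Rosa, and Zara (k = 4).
Possible neighbor pairs: C(4,2) = 6. Edges among them: Esperanza–Zara → e = 1.
Clustering(Yael) = 1/6.

1/6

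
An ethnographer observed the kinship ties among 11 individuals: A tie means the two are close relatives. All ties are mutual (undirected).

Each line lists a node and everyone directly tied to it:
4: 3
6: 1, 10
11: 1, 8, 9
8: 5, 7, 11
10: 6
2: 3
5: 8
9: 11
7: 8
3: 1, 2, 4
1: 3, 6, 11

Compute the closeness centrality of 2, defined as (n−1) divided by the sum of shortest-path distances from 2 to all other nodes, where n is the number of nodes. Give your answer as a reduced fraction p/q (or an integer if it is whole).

10/33

Distances from 2: 1:2, 3:1, 4:2, 5:5, 6:3, 7:5, 8:4, 9:4, 10:4, 11:3. Sum = 33.
n = 11, so closeness = 10/33.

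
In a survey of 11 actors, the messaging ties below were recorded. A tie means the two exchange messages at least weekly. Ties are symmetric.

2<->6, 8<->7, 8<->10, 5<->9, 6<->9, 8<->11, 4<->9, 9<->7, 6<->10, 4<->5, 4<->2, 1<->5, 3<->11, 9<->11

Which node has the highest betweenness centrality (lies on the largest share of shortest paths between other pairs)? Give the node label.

Unnormalized betweenness of each node: 1:0, 2:1, 3:0, 4:4, 5:9, 6:8, 7:2, 8:4, 9:24, 10:2, 11:11.
9 has the largest value, 24, making it the main broker — the node through which the most shortest paths run.

9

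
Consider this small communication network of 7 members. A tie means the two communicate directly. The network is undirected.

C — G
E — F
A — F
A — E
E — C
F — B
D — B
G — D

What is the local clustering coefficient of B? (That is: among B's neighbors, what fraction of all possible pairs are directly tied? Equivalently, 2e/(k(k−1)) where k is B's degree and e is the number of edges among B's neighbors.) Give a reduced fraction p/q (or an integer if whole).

B's neighbors: D and F (k = 2).
Possible neighbor pairs: C(2,2) = 1. Edges among them: none → e = 0.
Clustering(B) = 0/1.

0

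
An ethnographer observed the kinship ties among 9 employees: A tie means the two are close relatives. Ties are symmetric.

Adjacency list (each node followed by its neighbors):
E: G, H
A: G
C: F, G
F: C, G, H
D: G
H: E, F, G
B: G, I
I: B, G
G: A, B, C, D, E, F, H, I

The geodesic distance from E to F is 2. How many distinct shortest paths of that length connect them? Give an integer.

2

The shortest distance is 2. The length-2 paths are: E–G–F; E–H–F.
That gives 2 distinct shortest paths.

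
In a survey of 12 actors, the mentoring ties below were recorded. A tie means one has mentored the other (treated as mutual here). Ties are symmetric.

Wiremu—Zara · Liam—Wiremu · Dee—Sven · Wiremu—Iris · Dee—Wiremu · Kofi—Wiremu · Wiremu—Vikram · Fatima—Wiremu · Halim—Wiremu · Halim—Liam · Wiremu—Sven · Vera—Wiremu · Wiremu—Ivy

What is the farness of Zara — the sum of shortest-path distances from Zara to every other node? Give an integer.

Distances from Zara: Dee:2, Fatima:2, Halim:2, Iris:2, Ivy:2, Kofi:2, Liam:2, Sven:2, Vera:2, Vikram:2, Wiremu:1.
Sum = 2 + 2 + 2 + 2 + 2 + 2 + 2 + 2 + 2 + 2 + 1 = 21.

21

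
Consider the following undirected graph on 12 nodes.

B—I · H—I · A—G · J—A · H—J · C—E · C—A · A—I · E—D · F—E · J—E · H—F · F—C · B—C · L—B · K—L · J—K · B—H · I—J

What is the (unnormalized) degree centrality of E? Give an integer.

E is directly tied to C, D, F, and J. That is 4 neighbors, so the degree of E is 4.

4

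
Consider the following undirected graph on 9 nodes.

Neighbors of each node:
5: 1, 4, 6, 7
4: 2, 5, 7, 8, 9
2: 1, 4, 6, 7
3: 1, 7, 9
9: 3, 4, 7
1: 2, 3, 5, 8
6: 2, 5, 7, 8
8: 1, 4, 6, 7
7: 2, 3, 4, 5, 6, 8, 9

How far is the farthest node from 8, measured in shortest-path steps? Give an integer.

2

Distances from 8: 1:1, 2:2, 3:2, 4:1, 5:2, 6:1, 7:1, 9:2.
The largest is 2 (to 2, 5, 3, and 9), so the eccentricity of 8 is 2.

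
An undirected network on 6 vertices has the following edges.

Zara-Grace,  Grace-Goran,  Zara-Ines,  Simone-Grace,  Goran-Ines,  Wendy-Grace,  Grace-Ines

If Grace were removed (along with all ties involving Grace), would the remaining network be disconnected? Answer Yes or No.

Removing Grace leaves {Goran, Ines, and Zara} with no path to {Simone}, so the network splits into 3 components. Grace is a cut vertex.

Yes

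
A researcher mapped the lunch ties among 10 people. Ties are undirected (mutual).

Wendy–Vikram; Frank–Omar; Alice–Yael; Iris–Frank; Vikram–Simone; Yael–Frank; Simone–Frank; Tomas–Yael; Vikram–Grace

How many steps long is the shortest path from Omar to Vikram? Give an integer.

One shortest route is Omar – Frank – Simone – Vikram, which uses 3 edges, and at distance 2 from Omar we only reach {Iris, Simone, Yael}, which does not include Vikram. So d(Omar,Vikram) = 3.

3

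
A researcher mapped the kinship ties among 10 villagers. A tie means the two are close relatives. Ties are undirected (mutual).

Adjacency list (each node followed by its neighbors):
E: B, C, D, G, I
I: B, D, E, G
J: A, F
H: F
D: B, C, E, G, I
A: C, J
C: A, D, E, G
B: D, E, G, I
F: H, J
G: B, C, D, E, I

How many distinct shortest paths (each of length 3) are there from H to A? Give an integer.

The shortest distance is 3, and the only length-3 path is H–F–J–A. So there is exactly 1 shortest path.

1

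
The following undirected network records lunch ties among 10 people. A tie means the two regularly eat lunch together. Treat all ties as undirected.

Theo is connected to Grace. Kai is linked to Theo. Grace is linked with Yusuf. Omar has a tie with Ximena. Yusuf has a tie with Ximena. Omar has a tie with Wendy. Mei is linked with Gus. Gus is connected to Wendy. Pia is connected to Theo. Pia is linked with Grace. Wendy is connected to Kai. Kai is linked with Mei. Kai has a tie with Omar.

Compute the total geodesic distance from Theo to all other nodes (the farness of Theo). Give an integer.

Distances from Theo: Grace:1, Gus:3, Kai:1, Mei:2, Omar:2, Pia:1, Wendy:2, Ximena:3, Yusuf:2.
Sum = 1 + 3 + 1 + 2 + 2 + 1 + 2 + 3 + 2 = 17.

17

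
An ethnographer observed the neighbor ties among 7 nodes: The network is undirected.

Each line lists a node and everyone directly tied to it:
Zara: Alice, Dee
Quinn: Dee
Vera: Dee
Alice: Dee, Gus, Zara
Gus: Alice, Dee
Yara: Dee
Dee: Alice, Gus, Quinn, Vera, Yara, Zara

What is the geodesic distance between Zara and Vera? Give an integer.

One shortest route is Zara – Dee – Vera, which uses 2 edges, and Zara and Vera are not directly tied, so nothing shorter exists. So d(Zara,Vera) = 2.

2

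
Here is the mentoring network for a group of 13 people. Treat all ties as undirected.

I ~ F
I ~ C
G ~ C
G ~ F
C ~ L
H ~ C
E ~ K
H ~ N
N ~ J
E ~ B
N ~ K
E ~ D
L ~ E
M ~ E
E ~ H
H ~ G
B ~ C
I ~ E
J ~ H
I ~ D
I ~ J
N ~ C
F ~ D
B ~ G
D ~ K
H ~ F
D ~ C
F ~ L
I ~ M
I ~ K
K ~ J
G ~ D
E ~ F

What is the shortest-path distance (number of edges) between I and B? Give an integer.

2

One shortest route is I – E – B, which uses 2 edges, and I and B are not directly tied, so nothing shorter exists. So d(I,B) = 2.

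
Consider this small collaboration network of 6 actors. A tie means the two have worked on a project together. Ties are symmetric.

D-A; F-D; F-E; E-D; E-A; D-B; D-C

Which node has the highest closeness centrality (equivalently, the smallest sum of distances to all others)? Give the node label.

D

Farness (sum of distances to all others) for each node — A:8, B:9, C:9, D:5, E:7, F:8.
The smallest farness is 5, for D, so D has the highest closeness.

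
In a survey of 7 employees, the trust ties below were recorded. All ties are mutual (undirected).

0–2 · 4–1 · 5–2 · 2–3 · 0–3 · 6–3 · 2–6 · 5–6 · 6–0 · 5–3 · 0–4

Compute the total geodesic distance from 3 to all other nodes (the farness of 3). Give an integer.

Distances from 3: 0:1, 1:3, 2:1, 4:2, 5:1, 6:1.
Sum = 1 + 3 + 1 + 2 + 1 + 1 = 9.

9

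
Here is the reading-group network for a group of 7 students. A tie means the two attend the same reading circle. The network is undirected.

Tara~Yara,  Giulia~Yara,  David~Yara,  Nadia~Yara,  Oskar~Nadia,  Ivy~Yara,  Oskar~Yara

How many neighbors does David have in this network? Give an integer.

1

David is directly tied to Yara. That is 1 neighbor, so the degree of David is 1.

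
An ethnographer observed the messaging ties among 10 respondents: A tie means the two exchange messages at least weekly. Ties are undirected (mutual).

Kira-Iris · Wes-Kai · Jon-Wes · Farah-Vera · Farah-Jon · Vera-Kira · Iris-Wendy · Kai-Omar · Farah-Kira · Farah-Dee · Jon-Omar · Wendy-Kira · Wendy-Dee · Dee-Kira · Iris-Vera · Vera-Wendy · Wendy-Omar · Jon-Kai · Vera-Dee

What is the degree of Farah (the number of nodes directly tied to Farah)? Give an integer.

Farah is directly tied to Dee, Jon, Kira, and Vera. That is 4 neighbors, so the degree of Farah is 4.

4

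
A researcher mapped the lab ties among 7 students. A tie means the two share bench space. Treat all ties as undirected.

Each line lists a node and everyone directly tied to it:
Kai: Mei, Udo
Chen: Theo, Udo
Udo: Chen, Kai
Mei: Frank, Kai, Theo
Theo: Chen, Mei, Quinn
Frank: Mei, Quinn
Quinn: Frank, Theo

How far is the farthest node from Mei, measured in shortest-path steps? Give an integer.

Distances from Mei: Chen:2, Frank:1, Kai:1, Quinn:2, Theo:1, Udo:2.
The largest is 2 (to Chen, Quinn, and Udo), so the eccentricity of Mei is 2.

2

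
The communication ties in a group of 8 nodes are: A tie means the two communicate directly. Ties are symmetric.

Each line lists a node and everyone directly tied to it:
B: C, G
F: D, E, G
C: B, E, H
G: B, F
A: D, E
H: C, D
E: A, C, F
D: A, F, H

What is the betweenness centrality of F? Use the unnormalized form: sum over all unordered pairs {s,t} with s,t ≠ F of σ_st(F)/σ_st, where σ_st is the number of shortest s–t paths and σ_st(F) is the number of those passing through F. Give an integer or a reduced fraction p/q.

9/2

Pairs whose geodesics pass through F — E–G: 1; E–D: 1/2; G–H: 1/2; G–D: 1; G–A: 2/2; B–D: 1/2.
All other pairs contribute 0.
Summing the contributions gives betweenness(F) = 9/2.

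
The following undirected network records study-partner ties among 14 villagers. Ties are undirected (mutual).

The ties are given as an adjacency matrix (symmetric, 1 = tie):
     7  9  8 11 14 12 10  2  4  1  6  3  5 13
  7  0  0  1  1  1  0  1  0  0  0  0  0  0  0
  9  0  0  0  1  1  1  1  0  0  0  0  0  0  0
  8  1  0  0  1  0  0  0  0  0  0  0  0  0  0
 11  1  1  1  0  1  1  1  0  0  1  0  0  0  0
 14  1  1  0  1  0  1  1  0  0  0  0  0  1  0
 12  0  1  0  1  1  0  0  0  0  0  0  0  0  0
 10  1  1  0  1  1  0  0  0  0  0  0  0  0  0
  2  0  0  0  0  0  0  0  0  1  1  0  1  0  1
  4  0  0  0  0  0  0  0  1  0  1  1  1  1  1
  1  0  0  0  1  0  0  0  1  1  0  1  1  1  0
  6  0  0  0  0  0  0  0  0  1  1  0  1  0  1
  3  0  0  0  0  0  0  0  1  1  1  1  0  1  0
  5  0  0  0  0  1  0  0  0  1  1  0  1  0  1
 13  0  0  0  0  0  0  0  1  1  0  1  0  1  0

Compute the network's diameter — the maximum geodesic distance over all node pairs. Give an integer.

Eccentricity of each node (its greatest distance to any other): 1:2, 2:3, 3:3, 4:3, 5:3, 6:3, 7:3, 8:4, 9:3, 10:3, 11:3, 12:3, 13:4, 14:3.
The maximum eccentricity is 4, realized for instance by the pair 8–13 via 8 – 11 – 1 – 4 – 13. So the diameter is 4.

4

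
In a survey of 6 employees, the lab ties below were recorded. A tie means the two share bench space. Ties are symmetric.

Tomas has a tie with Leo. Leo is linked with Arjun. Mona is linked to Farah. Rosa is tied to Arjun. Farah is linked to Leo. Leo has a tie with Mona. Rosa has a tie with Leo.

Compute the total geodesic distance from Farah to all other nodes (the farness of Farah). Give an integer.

Distances from Farah: Arjun:2, Leo:1, Mona:1, Rosa:2, Tomas:2.
Sum = 2 + 1 + 1 + 2 + 2 = 8.

8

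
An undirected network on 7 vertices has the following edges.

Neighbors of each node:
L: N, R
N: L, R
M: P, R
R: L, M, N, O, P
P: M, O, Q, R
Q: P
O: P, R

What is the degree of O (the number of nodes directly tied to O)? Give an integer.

2

O is directly tied to P and R. That is 2 neighbors, so the degree of O is 2.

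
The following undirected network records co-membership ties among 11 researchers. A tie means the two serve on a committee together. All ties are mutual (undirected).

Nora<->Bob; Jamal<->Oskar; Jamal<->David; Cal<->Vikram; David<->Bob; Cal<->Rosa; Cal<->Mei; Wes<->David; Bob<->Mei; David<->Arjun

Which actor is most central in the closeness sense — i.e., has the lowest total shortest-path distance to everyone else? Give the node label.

Bob

Farness (sum of distances to all others) for each node — Arjun:30, Bob:20, Cal:28, David:21, Jamal:28, Mei:23, Nora:29, Oskar:37, Rosa:37, Vikram:37, Wes:30.
The smallest farness is 20, for Bob, so Bob has the highest closeness.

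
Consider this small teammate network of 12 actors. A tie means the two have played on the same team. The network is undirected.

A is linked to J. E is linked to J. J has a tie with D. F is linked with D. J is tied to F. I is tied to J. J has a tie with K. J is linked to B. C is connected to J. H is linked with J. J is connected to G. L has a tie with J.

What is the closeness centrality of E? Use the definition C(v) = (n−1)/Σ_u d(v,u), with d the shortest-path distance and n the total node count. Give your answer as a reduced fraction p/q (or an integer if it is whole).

11/21

Distances from E: A:2, B:2, C:2, D:2, F:2, G:2, H:2, I:2, J:1, K:2, L:2. Sum = 21.
n = 12, so closeness = 11/21.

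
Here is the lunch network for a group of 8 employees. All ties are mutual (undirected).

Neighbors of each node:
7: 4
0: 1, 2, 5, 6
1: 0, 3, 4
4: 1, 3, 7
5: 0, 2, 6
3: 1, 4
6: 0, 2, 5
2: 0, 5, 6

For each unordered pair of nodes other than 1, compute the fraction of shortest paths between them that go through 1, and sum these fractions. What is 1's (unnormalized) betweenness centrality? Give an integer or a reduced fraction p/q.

Pairs whose geodesics pass through 1 — 0–7: 1; 0–3: 1; 0–4: 1; 5–7: 1; 5–3: 1; 5–4: 1; 2–7: 1; 2–3: 1; 2–4: 1; 6–7: 1; 6–3: 1; 6–4: 1.
All other pairs contribute 0.
Summing the contributions gives betweenness(1) = 12.

12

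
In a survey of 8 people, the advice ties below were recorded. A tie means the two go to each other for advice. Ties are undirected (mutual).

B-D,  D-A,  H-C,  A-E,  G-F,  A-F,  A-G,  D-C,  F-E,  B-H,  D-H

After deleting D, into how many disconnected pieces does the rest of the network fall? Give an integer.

2

Without D, the remaining ties split the others into: {B, C, H}; {A, E, F, G}.
That's 2 separate components.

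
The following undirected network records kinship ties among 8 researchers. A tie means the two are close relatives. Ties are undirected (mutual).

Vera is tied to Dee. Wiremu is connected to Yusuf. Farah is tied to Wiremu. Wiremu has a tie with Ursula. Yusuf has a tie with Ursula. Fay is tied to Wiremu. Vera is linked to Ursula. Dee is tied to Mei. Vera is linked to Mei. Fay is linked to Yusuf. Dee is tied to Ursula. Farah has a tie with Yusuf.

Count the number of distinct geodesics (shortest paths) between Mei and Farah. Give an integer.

The shortest distance is 4. The length-4 paths are: Mei–Dee–Ursula–Wiremu–Farah; Mei–Vera–Ursula–Wiremu–Farah; Mei–Dee–Ursula–Yusuf–Farah; Mei–Vera–Ursula–Yusuf–Farah.
That gives 4 distinct shortest paths.

4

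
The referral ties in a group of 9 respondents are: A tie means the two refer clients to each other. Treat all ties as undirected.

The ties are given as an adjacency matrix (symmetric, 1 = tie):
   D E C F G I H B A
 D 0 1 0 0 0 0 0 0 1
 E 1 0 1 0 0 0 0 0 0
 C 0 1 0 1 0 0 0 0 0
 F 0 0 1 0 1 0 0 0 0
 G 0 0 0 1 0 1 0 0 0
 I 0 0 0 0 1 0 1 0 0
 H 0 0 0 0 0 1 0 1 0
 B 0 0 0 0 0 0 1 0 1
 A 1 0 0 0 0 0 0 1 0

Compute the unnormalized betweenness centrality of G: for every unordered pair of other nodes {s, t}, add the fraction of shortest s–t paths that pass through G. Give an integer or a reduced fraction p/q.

6

Pairs whose geodesics pass through G — E–I: 1; C–I: 1; C–H: 1; F–I: 1; F–H: 1; F–B: 1.
All other pairs contribute 0.
Summing the contributions gives betweenness(G) = 6.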